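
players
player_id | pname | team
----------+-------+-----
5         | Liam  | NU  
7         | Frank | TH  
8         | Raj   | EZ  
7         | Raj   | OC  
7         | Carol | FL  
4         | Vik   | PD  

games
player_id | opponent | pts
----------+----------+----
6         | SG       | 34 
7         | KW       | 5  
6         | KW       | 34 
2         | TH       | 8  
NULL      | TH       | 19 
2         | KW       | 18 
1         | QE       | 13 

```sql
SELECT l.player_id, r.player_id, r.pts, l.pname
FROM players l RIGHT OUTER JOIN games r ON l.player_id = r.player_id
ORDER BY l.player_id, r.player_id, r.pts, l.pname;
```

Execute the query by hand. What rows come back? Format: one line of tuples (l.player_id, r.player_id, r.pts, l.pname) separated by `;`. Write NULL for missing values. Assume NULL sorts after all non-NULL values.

RIGHT JOIN keeps every row from `games`; unmatched rows get NULL for `players`'s columns.
Matching on l.player_id = r.player_id. A NULL in a compared column never satisfies the condition.
Matched pairs: 3; unmatched r rows kept: 6.

(7, 7, 5, Carol); (7, 7, 5, Frank); (7, 7, 5, Raj); (NULL, 1, 13, NULL); (NULL, 2, 8, NULL); (NULL, 2, 18, NULL); (NULL, 6, 34, NULL); (NULL, 6, 34, NULL); (NULL, NULL, 19, NULL)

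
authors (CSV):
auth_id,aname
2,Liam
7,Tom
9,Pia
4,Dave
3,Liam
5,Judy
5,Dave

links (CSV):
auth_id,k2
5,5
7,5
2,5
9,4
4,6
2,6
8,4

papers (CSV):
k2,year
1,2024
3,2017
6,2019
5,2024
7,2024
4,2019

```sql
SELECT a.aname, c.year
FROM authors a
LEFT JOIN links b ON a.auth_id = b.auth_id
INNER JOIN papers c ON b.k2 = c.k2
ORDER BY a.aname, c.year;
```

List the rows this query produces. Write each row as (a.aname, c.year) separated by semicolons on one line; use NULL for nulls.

Evaluate left to right. First `authors a LEFT JOIN links b` on auth_id: 8 row(s).
Then INNER JOIN `papers c` on k2: keep only rows whose b.k2 appears in c.

(Dave, 2019); (Dave, 2024); (Judy, 2024); (Liam, 2019); (Liam, 2024); (Pia, 2019); (Tom, 2024)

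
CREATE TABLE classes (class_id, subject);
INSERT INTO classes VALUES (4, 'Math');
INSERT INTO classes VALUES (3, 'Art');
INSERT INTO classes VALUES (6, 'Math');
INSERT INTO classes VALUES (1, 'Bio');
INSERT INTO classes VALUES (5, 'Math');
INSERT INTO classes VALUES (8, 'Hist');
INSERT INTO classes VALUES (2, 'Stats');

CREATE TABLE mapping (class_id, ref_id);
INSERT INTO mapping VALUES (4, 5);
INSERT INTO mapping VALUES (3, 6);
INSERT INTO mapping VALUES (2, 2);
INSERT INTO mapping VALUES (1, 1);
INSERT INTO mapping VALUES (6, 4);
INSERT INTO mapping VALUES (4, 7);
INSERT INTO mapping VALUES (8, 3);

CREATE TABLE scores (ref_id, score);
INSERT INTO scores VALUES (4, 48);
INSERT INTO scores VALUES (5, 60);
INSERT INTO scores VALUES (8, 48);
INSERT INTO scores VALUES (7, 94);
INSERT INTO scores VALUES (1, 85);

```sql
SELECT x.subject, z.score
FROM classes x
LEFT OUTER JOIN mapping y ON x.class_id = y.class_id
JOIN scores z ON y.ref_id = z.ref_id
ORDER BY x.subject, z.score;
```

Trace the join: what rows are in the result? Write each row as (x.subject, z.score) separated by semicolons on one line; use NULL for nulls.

(Bio, 85); (Math, 48); (Math, 60); (Math, 94)

Joins associate left-to-right: classes LEFT JOIN mapping on class_id gives 8 intermediate row(s).
Then INNER JOIN `scores z` on ref_id: keep only rows whose y.ref_id appears in z.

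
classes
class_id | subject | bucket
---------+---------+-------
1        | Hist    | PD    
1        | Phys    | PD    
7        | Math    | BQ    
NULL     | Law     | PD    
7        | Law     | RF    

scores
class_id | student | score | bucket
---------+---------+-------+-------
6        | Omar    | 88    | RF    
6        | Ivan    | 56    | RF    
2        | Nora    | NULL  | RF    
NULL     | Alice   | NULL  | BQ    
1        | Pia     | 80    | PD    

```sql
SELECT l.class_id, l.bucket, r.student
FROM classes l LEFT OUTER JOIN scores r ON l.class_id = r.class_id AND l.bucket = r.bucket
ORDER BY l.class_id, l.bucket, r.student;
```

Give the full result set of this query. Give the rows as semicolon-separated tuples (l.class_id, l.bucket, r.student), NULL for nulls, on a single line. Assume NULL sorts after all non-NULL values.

(1, PD, Pia); (1, PD, Pia); (7, BQ, NULL); (7, RF, NULL); (NULL, PD, NULL)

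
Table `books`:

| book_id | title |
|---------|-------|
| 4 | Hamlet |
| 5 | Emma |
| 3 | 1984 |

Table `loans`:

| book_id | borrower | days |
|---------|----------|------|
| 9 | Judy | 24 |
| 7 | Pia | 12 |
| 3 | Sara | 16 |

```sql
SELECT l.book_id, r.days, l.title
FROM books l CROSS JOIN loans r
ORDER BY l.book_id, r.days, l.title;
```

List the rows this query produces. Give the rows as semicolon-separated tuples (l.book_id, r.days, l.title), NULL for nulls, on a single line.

CROSS JOIN pairs every row of `books` with every row of `loans`: 3 × 3 = 9 rows.
After projecting and ordering:
l.book_id | r.days | l.title
3 | 12 | 1984
3 | 16 | 1984
3 | 24 | 1984
4 | 12 | Hamlet
4 | 16 | Hamlet
4 | 24 | Hamlet
5 | 12 | Emma
5 | 16 | Emma
5 | 24 | Emma

(3, 12, 1984); (3, 16, 1984); (3, 24, 1984); (4, 12, Hamlet); (4, 16, Hamlet); (4, 24, Hamlet); (5, 12, Emma); (5, 16, Emma); (5, 24, Emma)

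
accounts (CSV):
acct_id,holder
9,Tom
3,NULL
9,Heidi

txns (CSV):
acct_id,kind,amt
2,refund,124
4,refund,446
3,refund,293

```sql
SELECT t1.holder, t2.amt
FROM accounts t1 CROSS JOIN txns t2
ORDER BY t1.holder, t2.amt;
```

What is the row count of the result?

CROSS JOIN pairs every row of `accounts` with every row of `txns`: 3 × 3 = 9 rows.

9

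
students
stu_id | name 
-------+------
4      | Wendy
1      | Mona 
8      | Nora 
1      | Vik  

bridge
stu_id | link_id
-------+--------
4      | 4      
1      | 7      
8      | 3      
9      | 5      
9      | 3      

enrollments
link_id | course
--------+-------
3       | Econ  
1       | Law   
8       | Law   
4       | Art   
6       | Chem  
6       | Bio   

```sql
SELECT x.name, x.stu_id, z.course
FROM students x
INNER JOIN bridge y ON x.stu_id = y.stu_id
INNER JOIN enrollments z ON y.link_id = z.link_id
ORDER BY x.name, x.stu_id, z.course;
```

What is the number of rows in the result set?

Step 1 — x INNER JOIN y on stu_id → 4 row(s).
Then INNER JOIN `enrollments z` on link_id: keep only rows whose y.link_id appears in z.
Result: 2 row(s).

2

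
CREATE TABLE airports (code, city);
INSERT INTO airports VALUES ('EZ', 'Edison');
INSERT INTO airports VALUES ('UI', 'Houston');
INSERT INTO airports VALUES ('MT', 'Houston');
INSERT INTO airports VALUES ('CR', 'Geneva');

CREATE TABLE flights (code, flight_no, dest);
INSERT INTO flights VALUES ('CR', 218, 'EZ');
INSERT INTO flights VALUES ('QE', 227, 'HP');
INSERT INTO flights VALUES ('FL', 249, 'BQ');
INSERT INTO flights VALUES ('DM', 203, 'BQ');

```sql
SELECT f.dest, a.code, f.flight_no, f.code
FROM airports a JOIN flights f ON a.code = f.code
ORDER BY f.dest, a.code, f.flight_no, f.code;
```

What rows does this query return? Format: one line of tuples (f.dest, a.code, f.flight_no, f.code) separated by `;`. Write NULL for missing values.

INNER JOIN keeps only pairs where the ON condition holds.
Matching on a.code = f.code.
- a[0] code=EZ → no match; dropped.
- a[1] code=UI → no match; dropped.
- a[2] code=MT → no match; dropped.
- a[3] code=CR → 1 match(es) in f → 1 row(s).
After projecting and ordering:
f.dest | a.code | f.flight_no | f.code
EZ | CR | 218 | CR

(EZ, CR, 218, CR)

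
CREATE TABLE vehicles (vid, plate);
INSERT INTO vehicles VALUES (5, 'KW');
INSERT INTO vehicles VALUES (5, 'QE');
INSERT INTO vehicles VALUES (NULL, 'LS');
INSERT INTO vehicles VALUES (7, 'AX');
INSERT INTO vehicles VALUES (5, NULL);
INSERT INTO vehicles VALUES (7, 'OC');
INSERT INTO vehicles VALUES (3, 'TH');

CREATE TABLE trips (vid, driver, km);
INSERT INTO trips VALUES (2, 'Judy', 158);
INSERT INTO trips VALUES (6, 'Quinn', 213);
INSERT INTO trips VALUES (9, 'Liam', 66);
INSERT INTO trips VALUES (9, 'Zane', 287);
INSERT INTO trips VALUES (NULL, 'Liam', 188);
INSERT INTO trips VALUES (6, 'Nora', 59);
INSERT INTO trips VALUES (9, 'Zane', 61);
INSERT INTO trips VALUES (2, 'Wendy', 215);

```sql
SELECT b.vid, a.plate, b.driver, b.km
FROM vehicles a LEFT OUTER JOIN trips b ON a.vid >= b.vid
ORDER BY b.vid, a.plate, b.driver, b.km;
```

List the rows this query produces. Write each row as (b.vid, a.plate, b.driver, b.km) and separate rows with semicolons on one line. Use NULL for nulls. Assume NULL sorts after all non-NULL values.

(2, AX, Judy, 158); (2, AX, Wendy, 215); (2, KW, Judy, 158); (2, KW, Wendy, 215); (2, OC, Judy, 158); (2, OC, Wendy, 215); (2, QE, Judy, 158); (2, QE, Wendy, 215); (2, TH, Judy, 158); (2, TH, Wendy, 215); (2, NULL, Judy, 158); (2, NULL, Wendy, 215); (6, AX, Nora, 59); (6, AX, Quinn, 213); (6, OC, Nora, 59); (6, OC, Quinn, 213); (NULL, LS, NULL, NULL)

LEFT JOIN keeps every row from `vehicles`; unmatched rows get NULL for `trips`'s columns.
Matching on a.vid >= b.vid. A NULL in a compared column never satisfies the condition.
- a[0] vid=5 → 2 match(es) in b → 2 row(s).
- a[1] vid=5 → 2 match(es) in b → 2 row(s).
- a[2] vid=NULL → no match; kept with NULLs on the b side.
- a[3] vid=7 → 4 match(es) in b → 4 row(s).
- a[4] vid=5 → 2 match(es) in b → 2 row(s).
- a[5] vid=7 → 4 match(es) in b → 4 row(s).
- a[6] vid=3 → 2 match(es) in b → 2 row(s).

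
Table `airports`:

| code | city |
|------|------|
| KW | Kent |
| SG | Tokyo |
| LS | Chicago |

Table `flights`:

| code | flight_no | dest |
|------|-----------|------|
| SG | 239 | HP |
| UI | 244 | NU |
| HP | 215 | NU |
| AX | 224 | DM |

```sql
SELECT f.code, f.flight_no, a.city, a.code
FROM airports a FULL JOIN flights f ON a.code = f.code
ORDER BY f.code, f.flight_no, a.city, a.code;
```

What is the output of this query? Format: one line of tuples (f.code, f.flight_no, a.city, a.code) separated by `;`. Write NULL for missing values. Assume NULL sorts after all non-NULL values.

FULL OUTER JOIN keeps every row from both sides; unmatched rows get NULL for the other side's columns.
Matching on a.code = f.code.
- a (code=KW) has no partner → padded with NULL.
- a (code=SG) pairs with 1 row(s) of f.
- a (code=LS) has no partner → padded with NULL.
- 3 f row(s) had no a match → kept, a columns NULL.
After projecting and ordering:
f.code | f.flight_no | a.city | a.code
AX | 224 | NULL | NULL
HP | 215 | NULL | NULL
SG | 239 | Tokyo | SG
UI | 244 | NULL | NULL
NULL | NULL | Chicago | LS
NULL | NULL | Kent | KW

(AX, 224, NULL, NULL); (HP, 215, NULL, NULL); (SG, 239, Tokyo, SG); (UI, 244, NULL, NULL); (NULL, NULL, Chicago, LS); (NULL, NULL, Kent, KW)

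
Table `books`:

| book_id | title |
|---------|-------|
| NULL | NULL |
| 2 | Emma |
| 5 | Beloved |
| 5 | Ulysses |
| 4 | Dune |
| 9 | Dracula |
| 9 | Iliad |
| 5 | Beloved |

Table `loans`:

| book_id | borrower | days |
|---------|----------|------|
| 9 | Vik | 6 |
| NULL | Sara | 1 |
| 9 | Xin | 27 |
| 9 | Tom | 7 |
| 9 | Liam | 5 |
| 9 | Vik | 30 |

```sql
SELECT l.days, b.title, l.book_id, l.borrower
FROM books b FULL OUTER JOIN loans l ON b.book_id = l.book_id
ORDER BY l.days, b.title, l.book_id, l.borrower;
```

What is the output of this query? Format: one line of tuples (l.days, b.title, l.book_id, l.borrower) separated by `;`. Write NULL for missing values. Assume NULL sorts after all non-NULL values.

(1, NULL, NULL, Sara); (5, Dracula, 9, Liam); (5, Iliad, 9, Liam); (6, Dracula, 9, Vik); (6, Iliad, 9, Vik); (7, Dracula, 9, Tom); (7, Iliad, 9, Tom); (27, Dracula, 9, Xin); (27, Iliad, 9, Xin); (30, Dracula, 9, Vik); (30, Iliad, 9, Vik); (NULL, Beloved, NULL, NULL); (NULL, Beloved, NULL, NULL); (NULL, Dune, NULL, NULL); (NULL, Emma, NULL, NULL); (NULL, Ulysses, NULL, NULL); (NULL, NULL, NULL, NULL)

FULL OUTER JOIN keeps every row from both sides; unmatched rows get NULL for the other side's columns.
Matching on b.book_id = l.book_id. A NULL in a compared column never satisfies the condition.
Matched pairs: 10; unmatched b rows kept: 6; unmatched l rows kept: 1.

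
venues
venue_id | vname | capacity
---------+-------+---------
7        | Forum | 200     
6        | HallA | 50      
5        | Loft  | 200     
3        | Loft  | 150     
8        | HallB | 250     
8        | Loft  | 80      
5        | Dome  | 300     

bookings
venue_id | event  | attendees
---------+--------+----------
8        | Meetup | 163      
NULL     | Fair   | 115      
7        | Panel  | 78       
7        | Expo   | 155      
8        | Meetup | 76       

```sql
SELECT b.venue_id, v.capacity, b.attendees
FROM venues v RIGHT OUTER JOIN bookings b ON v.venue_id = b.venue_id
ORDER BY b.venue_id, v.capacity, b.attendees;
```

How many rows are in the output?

RIGHT JOIN keeps every row from `bookings`; unmatched rows get NULL for `venues`'s columns.
Matching on v.venue_id = b.venue_id. A NULL in a compared column never satisfies the condition.
- venue_id=7: 2 matching b row(s), so 2 row(s) emitted.
- venue_id=6: no matching b row.
- venue_id=5: no matching b row.
- venue_id=3: no matching b row.
- venue_id=8: 2 matching b row(s), so 2 row(s) emitted.
- venue_id=8: 2 matching b row(s), so 2 row(s) emitted.
- venue_id=5: no matching b row.
- 1 b row(s) had no v match → kept, v columns NULL.
Total: 6 matched + 1 padded = 7 rows.

7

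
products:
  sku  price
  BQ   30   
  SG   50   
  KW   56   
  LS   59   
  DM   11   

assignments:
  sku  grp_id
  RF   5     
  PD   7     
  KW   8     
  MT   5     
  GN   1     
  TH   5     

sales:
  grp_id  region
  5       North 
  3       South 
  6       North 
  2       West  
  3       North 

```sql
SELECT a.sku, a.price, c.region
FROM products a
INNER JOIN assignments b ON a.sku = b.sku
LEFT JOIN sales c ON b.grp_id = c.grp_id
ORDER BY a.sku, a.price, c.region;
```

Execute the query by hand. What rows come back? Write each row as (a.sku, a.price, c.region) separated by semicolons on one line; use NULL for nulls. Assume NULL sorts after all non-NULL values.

Step 1 — a INNER JOIN b on sku → 1 row(s).
Then LEFT JOIN `sales c` on grp_id: each of those 1 rows is kept; rows whose b.grp_id has no match in c get NULL for c's columns.

(KW, 56, NULL)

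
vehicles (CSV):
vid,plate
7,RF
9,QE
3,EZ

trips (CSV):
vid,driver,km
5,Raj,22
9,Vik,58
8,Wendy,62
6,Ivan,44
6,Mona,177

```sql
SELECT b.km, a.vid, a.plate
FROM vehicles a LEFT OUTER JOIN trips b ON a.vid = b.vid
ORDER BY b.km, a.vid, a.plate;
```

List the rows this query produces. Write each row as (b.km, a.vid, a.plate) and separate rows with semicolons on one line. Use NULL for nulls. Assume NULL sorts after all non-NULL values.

LEFT JOIN keeps every row from `vehicles`; unmatched rows get NULL for `trips`'s columns.
Matching on a.vid = b.vid.
- a[0] vid=7 → no match; kept with NULLs on the b side.
- a[1] vid=9 → 1 match(es) in b → 1 row(s).
- a[2] vid=3 → no match; kept with NULLs on the b side.
After projecting and ordering:
b.km | a.vid | a.plate
58 | 9 | QE
NULL | 3 | EZ
NULL | 7 | RF

(58, 9, QE); (NULL, 3, EZ); (NULL, 7, RF)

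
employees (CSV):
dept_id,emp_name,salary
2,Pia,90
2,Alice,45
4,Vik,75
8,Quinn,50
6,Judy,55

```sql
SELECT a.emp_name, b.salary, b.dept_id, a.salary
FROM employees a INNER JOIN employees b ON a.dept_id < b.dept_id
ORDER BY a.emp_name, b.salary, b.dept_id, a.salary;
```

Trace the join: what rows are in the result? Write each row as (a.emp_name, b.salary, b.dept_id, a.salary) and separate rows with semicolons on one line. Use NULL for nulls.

(Alice, 50, 8, 45); (Alice, 55, 6, 45); (Alice, 75, 4, 45); (Judy, 50, 8, 55); (Pia, 50, 8, 90); (Pia, 55, 6, 90); (Pia, 75, 4, 90); (Vik, 50, 8, 75); (Vik, 55, 6, 75)

INNER JOIN keeps only pairs where the ON condition holds.
Matching on a.dept_id < b.dept_id.
- a row (dept_id=2): matches 3 b row(s) → 3 output row(s).
- a row (dept_id=2): matches 3 b row(s) → 3 output row(s).
- a row (dept_id=4): matches 2 b row(s) → 2 output row(s).
- a row (dept_id=8): no match → dropped.
- a row (dept_id=6): matches 1 b row(s) → 1 output row(s).
After projecting and ordering:
a.emp_name | b.salary | b.dept_id | a.salary
Alice | 50 | 8 | 45
Alice | 55 | 6 | 45
Alice | 75 | 4 | 45
Judy | 50 | 8 | 55
Pia | 50 | 8 | 90
Pia | 55 | 6 | 90
Pia | 75 | 4 | 90
Vik | 50 | 8 | 75
Vik | 55 | 6 | 75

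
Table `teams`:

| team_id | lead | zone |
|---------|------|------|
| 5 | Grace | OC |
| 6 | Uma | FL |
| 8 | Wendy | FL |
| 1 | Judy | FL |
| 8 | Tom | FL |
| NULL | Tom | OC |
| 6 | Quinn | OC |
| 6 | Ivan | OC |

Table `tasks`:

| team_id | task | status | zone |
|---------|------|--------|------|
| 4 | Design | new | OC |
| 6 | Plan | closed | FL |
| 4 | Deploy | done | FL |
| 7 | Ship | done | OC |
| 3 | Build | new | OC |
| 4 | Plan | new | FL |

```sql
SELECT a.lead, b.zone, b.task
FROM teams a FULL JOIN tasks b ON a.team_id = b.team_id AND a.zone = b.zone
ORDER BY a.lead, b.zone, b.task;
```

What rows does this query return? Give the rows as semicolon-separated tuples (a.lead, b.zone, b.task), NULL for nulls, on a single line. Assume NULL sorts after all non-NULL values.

FULL OUTER JOIN keeps every row from both sides; unmatched rows get NULL for the other side's columns.
Matching on a.team_id = b.team_id AND a.zone = b.zone. A NULL in a compared column never satisfies the condition.
- a row (team_id=5, zone=OC): no match → kept, b columns NULL.
- a row (team_id=6, zone=FL): matches 1 b row(s) → 1 output row(s).
- a row (team_id=8, zone=FL): no match → kept, b columns NULL.
- a row (team_id=1, zone=FL): no match → kept, b columns NULL.
- a row (team_id=8, zone=FL): no match → kept, b columns NULL.
- a row (team_id=NULL, zone=OC): no match → kept, b columns NULL.
- a row (team_id=6, zone=OC): no match → kept, b columns NULL.
- a row (team_id=6, zone=OC): no match → kept, b columns NULL.
- plus 5 unmatched b row(s), each kept with NULL a columns.

(Grace, NULL, NULL); (Ivan, NULL, NULL); (Judy, NULL, NULL); (Quinn, NULL, NULL); (Tom, NULL, NULL); (Tom, NULL, NULL); (Uma, FL, Plan); (Wendy, NULL, NULL); (NULL, FL, Deploy); (NULL, FL, Plan); (NULL, OC, Build); (NULL, OC, Design); (NULL, OC, Ship)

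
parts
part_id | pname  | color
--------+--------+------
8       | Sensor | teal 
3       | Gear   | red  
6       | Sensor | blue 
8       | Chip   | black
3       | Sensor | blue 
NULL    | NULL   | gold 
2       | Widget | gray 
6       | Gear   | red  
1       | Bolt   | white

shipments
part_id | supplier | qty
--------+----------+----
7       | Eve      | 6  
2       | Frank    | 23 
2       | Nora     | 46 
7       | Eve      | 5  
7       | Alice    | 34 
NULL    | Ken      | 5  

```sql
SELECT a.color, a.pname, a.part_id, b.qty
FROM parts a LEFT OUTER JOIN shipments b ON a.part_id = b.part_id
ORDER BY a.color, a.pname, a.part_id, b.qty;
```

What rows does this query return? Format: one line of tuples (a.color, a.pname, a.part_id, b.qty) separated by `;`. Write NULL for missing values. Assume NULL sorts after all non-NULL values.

LEFT JOIN keeps every row from `parts`; unmatched rows get NULL for `shipments`'s columns.
Matching on a.part_id = b.part_id. A NULL in a compared column never satisfies the condition.
- a (part_id=8) has no partner → padded with NULL.
- a (part_id=3) has no partner → padded with NULL.
- a (part_id=6) has no partner → padded with NULL.
- a (part_id=8) has no partner → padded with NULL.
- a (part_id=3) has no partner → padded with NULL.
- a (part_id=NULL) has no partner → padded with NULL.
- a (part_id=2) pairs with 2 row(s) of b.
- a (part_id=6) has no partner → padded with NULL.
- a (part_id=1) has no partner → padded with NULL.
After projecting and ordering:
a.color | a.pname | a.part_id | b.qty
black | Chip | 8 | NULL
blue | Sensor | 3 | NULL
blue | Sensor | 6 | NULL
gold | NULL | NULL | NULL
gray | Widget | 2 | 23
gray | Widget | 2 | 46
red | Gear | 3 | NULL
red | Gear | 6 | NULL
teal | Sensor | 8 | NULL
white | Bolt | 1 | NULL

(black, Chip, 8, NULL); (blue, Sensor, 3, NULL); (blue, Sensor, 6, NULL); (gold, NULL, NULL, NULL); (gray, Widget, 2, 23); (gray, Widget, 2, 46); (red, Gear, 3, NULL); (red, Gear, 6, NULL); (teal, Sensor, 8, NULL); (white, Bolt, 1, NULL)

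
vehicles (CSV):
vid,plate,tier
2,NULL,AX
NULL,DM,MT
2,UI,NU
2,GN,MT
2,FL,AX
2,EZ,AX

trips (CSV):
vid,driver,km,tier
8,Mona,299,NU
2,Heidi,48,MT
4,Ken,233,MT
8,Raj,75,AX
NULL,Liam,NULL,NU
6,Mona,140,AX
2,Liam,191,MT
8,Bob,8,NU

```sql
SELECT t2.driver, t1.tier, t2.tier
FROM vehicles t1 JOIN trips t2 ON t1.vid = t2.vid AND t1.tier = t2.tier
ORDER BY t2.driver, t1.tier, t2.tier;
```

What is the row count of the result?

2

INNER JOIN keeps only pairs where the ON condition holds.
Matching on t1.vid = t2.vid AND t1.tier = t2.tier. A NULL in a compared column never satisfies the condition.
Matched pairs: 2.
Total: 2 rows.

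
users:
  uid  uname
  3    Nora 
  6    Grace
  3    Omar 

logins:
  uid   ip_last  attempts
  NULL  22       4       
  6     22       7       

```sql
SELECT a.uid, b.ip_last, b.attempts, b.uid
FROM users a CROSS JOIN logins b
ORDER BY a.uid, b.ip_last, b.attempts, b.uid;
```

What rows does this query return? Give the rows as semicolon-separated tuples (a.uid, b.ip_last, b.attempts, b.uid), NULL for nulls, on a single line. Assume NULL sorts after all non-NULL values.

(3, 22, 4, NULL); (3, 22, 4, NULL); (3, 22, 7, 6); (3, 22, 7, 6); (6, 22, 4, NULL); (6, 22, 7, 6)

CROSS JOIN pairs every row of `users` with every row of `logins`: 3 × 2 = 6 rows.
After projecting and ordering:
a.uid | b.ip_last | b.attempts | b.uid
3 | 22 | 4 | NULL
3 | 22 | 4 | NULL
3 | 22 | 7 | 6
3 | 22 | 7 | 6
6 | 22 | 4 | NULL
6 | 22 | 7 | 6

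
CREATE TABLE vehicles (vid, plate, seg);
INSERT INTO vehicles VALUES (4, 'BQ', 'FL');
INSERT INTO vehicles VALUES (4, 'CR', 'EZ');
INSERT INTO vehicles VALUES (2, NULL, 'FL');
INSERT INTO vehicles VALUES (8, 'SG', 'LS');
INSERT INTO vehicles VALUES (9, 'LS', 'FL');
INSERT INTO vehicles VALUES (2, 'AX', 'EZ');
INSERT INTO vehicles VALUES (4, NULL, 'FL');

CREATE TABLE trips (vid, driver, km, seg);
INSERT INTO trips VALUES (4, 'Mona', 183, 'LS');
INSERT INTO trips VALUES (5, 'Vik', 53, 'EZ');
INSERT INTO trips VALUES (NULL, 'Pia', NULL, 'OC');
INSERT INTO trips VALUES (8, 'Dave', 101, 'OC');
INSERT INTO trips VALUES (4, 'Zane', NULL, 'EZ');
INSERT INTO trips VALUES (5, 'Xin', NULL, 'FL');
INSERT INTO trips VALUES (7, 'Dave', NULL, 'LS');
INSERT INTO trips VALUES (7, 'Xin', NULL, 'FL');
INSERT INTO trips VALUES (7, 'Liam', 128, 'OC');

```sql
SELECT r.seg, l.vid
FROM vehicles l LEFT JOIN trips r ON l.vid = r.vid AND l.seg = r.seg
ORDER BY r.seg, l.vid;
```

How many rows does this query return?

7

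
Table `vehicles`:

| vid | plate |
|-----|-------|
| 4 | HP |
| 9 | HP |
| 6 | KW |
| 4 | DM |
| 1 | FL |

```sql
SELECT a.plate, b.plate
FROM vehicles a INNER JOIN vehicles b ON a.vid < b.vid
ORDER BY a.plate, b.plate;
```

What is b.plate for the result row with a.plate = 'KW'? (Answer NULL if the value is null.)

INNER JOIN keeps only pairs where the ON condition holds.
Matching on a.vid < b.vid.
Matched pairs: 9.

HP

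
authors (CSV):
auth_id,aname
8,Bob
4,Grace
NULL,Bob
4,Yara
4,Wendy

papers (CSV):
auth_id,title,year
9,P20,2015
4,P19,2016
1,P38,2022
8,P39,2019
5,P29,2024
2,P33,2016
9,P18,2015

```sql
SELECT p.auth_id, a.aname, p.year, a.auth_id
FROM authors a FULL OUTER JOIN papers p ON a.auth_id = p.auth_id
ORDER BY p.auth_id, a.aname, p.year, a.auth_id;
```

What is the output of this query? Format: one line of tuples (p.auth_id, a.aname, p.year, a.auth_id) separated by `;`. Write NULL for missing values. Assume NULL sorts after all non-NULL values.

(1, NULL, 2022, NULL); (2, NULL, 2016, NULL); (4, Grace, 2016, 4); (4, Wendy, 2016, 4); (4, Yara, 2016, 4); (5, NULL, 2024, NULL); (8, Bob, 2019, 8); (9, NULL, 2015, NULL); (9, NULL, 2015, NULL); (NULL, Bob, NULL, NULL)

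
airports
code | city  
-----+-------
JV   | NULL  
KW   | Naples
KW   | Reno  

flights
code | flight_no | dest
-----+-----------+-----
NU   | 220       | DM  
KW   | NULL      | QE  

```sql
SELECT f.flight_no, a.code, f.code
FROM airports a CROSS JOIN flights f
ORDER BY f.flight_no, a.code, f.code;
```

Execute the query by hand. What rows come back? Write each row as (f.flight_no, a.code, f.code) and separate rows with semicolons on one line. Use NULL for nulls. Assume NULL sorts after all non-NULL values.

CROSS JOIN pairs every row of `airports` with every row of `flights`: 3 × 2 = 6 rows.
After projecting and ordering:
f.flight_no | a.code | f.code
220 | JV | NU
220 | KW | NU
220 | KW | NU
NULL | JV | KW
NULL | KW | KW
NULL | KW | KW

(220, JV, NU); (220, KW, NU); (220, KW, NU); (NULL, JV, KW); (NULL, KW, KW); (NULL, KW, KW)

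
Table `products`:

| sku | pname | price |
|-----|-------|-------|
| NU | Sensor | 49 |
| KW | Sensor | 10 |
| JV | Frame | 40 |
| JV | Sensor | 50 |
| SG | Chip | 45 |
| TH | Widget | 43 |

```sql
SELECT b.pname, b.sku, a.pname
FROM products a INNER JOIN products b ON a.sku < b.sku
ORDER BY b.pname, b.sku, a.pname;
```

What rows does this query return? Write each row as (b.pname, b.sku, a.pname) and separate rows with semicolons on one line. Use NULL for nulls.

INNER JOIN keeps only pairs where the ON condition holds.
Matching on a.sku < b.sku.
- a[0] sku=NU → 2 match(es) in b → 2 row(s).
- a[1] sku=KW → 3 match(es) in b → 3 row(s).
- a[2] sku=JV → 4 match(es) in b → 4 row(s).
- a[3] sku=JV → 4 match(es) in b → 4 row(s).
- a[4] sku=SG → 1 match(es) in b → 1 row(s).
- a[5] sku=TH → no match; dropped.

(Chip, SG, Frame); (Chip, SG, Sensor); (Chip, SG, Sensor); (Chip, SG, Sensor); (Sensor, KW, Frame); (Sensor, KW, Sensor); (Sensor, NU, Frame); (Sensor, NU, Sensor); (Sensor, NU, Sensor); (Widget, TH, Chip); (Widget, TH, Frame); (Widget, TH, Sensor); (Widget, TH, Sensor); (Widget, TH, Sensor)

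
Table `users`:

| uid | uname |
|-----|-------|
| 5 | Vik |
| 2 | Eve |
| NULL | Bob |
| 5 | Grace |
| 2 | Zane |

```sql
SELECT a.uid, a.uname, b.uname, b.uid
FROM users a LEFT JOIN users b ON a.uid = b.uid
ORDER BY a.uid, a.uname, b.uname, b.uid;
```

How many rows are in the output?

9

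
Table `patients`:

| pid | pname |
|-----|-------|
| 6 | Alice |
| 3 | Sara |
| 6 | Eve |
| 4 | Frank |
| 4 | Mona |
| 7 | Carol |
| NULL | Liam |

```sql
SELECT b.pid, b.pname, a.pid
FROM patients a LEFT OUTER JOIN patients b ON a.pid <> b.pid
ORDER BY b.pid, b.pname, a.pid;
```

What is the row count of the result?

LEFT JOIN keeps every row from `patients a`; unmatched rows get NULL for `patients b`'s columns.
Matching on a.pid <> b.pid. A NULL in a compared column never satisfies the condition.
Matched pairs: 26; unmatched a rows kept: 1.
Total: 26 matched + 1 padded = 27 rows.

27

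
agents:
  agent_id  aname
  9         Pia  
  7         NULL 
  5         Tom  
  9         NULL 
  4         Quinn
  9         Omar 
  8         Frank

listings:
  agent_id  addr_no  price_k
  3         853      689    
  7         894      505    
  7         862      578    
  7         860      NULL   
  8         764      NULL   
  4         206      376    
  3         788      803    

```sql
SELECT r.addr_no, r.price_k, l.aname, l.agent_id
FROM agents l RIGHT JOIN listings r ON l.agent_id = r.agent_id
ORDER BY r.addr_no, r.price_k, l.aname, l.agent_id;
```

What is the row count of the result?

RIGHT JOIN keeps every row from `listings`; unmatched rows get NULL for `agents`'s columns.
Matching on l.agent_id = r.agent_id.
- agent_id=9: no matching r row.
- agent_id=7: 3 matching r row(s), so 3 row(s) emitted.
- agent_id=5: no matching r row.
- agent_id=9: no matching r row.
- agent_id=4: 1 matching r row(s), so 1 row(s) emitted.
- agent_id=9: no matching r row.
- agent_id=8: 1 matching r row(s), so 1 row(s) emitted.
- plus 2 unmatched r row(s), each kept with NULL l columns.
Total: 5 matched + 2 padded = 7 rows.

7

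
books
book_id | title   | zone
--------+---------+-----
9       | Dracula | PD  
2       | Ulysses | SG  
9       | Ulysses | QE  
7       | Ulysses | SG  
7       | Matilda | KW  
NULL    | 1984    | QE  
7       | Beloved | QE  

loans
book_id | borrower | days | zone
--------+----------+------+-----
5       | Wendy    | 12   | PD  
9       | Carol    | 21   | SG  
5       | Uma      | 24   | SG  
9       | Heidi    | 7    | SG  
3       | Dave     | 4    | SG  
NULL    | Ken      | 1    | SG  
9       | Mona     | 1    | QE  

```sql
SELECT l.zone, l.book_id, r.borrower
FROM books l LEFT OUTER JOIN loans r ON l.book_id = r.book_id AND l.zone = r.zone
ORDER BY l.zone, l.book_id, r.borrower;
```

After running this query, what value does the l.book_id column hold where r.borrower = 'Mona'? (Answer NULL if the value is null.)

LEFT JOIN keeps every row from `books`; unmatched rows get NULL for `loans`'s columns.
Matching on l.book_id = r.book_id AND l.zone = r.zone. A NULL in a compared column never satisfies the condition.
Matched pairs: 1; unmatched l rows kept: 6.

9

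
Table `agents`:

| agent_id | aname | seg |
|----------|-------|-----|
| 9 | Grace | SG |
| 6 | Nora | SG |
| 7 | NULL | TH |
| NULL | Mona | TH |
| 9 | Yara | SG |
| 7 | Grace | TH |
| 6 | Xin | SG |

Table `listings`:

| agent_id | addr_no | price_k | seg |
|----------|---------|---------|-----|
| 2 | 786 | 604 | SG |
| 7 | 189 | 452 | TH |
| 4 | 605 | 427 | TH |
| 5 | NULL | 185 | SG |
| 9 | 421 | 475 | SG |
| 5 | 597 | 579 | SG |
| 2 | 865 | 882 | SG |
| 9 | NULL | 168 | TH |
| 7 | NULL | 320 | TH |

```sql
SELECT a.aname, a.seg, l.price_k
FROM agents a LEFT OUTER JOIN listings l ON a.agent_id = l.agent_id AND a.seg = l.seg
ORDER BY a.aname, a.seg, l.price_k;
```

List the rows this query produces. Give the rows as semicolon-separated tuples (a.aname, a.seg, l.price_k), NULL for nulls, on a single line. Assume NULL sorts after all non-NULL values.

(Grace, SG, 475); (Grace, TH, 320); (Grace, TH, 452); (Mona, TH, NULL); (Nora, SG, NULL); (Xin, SG, NULL); (Yara, SG, 475); (NULL, TH, 320); (NULL, TH, 452)

LEFT JOIN keeps every row from `agents`; unmatched rows get NULL for `listings`'s columns.
Matching on a.agent_id = l.agent_id AND a.seg = l.seg. A NULL in a compared column never satisfies the condition.
- a (agent_id=9, seg=SG) pairs with 1 row(s) of l.
- a (agent_id=6, seg=SG) has no partner → padded with NULL.
- a (agent_id=7, seg=TH) pairs with 2 row(s) of l.
- a (agent_id=NULL, seg=TH) has no partner → padded with NULL.
- a (agent_id=9, seg=SG) pairs with 1 row(s) of l.
- a (agent_id=7, seg=TH) pairs with 2 row(s) of l.
- a (agent_id=6, seg=SG) has no partner → padded with NULL.
After projecting and ordering:
a.aname | a.seg | l.price_k
Grace | SG | 475
Grace | TH | 320
Grace | TH | 452
Mona | TH | NULL
Nora | SG | NULL
Xin | SG | NULL
Yara | SG | 475
NULL | TH | 320
NULL | TH | 452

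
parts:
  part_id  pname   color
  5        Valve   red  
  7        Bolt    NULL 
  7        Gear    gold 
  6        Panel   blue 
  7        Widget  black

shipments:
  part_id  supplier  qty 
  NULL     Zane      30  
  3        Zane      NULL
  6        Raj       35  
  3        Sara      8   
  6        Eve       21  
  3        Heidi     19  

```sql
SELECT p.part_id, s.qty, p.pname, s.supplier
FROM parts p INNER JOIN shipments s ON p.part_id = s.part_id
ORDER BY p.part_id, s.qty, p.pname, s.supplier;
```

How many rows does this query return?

INNER JOIN keeps only pairs where the ON condition holds.
Matching on p.part_id = s.part_id. A NULL in a compared column never satisfies the condition.
- part_id=5: no matching s row, dropped.
- part_id=7: no matching s row, dropped.
- part_id=7: no matching s row, dropped.
- part_id=6: 2 matching s row(s), so 2 row(s) emitted.
- part_id=7: no matching s row, dropped.
Total: 2 rows.

2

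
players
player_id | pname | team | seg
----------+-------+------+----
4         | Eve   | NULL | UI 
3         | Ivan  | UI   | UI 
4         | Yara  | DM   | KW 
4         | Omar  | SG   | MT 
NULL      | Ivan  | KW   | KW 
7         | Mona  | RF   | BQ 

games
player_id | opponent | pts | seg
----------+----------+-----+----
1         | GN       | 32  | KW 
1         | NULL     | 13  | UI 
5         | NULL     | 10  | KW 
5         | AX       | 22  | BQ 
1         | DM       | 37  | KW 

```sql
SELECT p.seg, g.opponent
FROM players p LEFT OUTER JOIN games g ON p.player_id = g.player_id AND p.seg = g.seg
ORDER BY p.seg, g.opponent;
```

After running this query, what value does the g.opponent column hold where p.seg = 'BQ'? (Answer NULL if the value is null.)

NULL

LEFT JOIN keeps every row from `players`; unmatched rows get NULL for `games`'s columns.
Matching on p.player_id = g.player_id AND p.seg = g.seg. A NULL in a compared column never satisfies the condition.
- p (player_id=4, seg=UI) has no partner → padded with NULL.
- p (player_id=3, seg=UI) has no partner → padded with NULL.
- p (player_id=4, seg=KW) has no partner → padded with NULL.
- p (player_id=4, seg=MT) has no partner → padded with NULL.
- p (player_id=NULL, seg=KW) has no partner → padded with NULL.
- p (player_id=7, seg=BQ) has no partner → padded with NULL.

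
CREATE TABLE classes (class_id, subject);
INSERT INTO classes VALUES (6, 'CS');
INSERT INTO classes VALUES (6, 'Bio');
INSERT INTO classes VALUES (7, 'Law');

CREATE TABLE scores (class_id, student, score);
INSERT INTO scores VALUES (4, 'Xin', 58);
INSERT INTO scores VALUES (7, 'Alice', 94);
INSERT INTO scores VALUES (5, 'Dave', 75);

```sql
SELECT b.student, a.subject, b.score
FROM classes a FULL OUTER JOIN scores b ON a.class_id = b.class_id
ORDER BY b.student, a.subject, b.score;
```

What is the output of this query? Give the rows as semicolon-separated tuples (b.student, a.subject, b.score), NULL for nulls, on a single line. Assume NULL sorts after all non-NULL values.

(Alice, Law, 94); (Dave, NULL, 75); (Xin, NULL, 58); (NULL, Bio, NULL); (NULL, CS, NULL)

FULL OUTER JOIN keeps every row from both sides; unmatched rows get NULL for the other side's columns.
Matching on a.class_id = b.class_id.
- a row (class_id=6): no match → kept, b columns NULL.
- a row (class_id=6): no match → kept, b columns NULL.
- a row (class_id=7): matches 1 b row(s) → 1 output row(s).
- 2 b row(s) had no a match → kept, a columns NULL.
After projecting and ordering:
b.student | a.subject | b.score
Alice | Law | 94
Dave | NULL | 75
Xin | NULL | 58
NULL | Bio | NULL
NULL | CS | NULL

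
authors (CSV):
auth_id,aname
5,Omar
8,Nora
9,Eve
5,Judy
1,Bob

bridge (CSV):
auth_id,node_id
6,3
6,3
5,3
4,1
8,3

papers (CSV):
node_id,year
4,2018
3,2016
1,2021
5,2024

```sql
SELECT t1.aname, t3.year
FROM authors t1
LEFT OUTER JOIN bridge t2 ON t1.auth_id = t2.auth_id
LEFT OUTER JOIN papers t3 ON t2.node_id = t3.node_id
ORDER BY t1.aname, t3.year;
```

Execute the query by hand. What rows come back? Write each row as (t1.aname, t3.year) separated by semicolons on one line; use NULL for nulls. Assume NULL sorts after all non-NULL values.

(Bob, NULL); (Eve, NULL); (Judy, 2016); (Nora, 2016); (Omar, 2016)

Evaluate left to right. First `authors t1 LEFT JOIN bridge t2` on auth_id: 5 row(s).
Then LEFT JOIN `papers t3` on node_id: each of those 5 rows is kept; rows whose t2.node_id has no match in t3 get NULL for t3's columns.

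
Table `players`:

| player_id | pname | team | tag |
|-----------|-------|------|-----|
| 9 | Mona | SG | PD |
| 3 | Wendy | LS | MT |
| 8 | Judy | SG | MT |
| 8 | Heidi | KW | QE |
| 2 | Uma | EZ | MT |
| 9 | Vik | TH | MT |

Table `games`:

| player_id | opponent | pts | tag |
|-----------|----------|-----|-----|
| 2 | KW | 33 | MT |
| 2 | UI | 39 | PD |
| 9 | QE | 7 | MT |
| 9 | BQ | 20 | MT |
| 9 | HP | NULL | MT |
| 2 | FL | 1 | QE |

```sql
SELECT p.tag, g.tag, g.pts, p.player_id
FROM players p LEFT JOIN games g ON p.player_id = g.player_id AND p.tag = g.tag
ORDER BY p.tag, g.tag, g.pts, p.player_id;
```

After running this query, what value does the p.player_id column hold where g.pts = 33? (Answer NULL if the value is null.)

2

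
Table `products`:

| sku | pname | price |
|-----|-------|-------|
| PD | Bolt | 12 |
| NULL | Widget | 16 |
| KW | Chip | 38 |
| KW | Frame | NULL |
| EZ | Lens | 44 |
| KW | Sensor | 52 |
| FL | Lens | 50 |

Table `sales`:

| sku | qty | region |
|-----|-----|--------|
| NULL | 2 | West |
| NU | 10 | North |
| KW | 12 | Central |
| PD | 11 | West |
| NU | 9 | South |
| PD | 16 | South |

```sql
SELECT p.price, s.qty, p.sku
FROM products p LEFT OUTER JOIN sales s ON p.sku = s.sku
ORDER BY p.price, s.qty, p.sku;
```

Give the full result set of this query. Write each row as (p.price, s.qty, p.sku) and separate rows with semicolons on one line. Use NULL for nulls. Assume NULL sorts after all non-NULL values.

(12, 11, PD); (12, 16, PD); (16, NULL, NULL); (38, 12, KW); (44, NULL, EZ); (50, NULL, FL); (52, 12, KW); (NULL, 12, KW)

LEFT JOIN keeps every row from `products`; unmatched rows get NULL for `sales`'s columns.
Matching on p.sku = s.sku. A NULL in a compared column never satisfies the condition.
- p row (sku=PD): matches 2 s row(s) → 2 output row(s).
- p row (sku=NULL): no match → kept, s columns NULL.
- p row (sku=KW): matches 1 s row(s) → 1 output row(s).
- p row (sku=KW): matches 1 s row(s) → 1 output row(s).
- p row (sku=EZ): no match → kept, s columns NULL.
- p row (sku=KW): matches 1 s row(s) → 1 output row(s).
- p row (sku=FL): no match → kept, s columns NULL.
After projecting and ordering:
p.price | s.qty | p.sku
12 | 11 | PD
12 | 16 | PD
16 | NULL | NULL
38 | 12 | KW
44 | NULL | EZ
50 | NULL | FL
52 | 12 | KW
NULL | 12 | KW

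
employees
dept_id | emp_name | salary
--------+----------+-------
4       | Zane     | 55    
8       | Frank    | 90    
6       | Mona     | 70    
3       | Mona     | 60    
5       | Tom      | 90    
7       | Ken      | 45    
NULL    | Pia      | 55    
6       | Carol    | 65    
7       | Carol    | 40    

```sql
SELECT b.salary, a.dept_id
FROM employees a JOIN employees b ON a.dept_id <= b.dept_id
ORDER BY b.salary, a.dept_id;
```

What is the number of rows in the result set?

INNER JOIN keeps only pairs where the ON condition holds.
Matching on a.dept_id <= b.dept_id. A NULL in a compared column never satisfies the condition.
- dept_id=4: 7 matching b row(s), so 7 row(s) emitted.
- dept_id=8: 1 matching b row(s), so 1 row(s) emitted.
- dept_id=6: 5 matching b row(s), so 5 row(s) emitted.
- dept_id=3: 8 matching b row(s), so 8 row(s) emitted.
- dept_id=5: 6 matching b row(s), so 6 row(s) emitted.
- dept_id=7: 3 matching b row(s), so 3 row(s) emitted.
- dept_id=NULL: no matching b row, dropped.
- dept_id=6: 5 matching b row(s), so 5 row(s) emitted.
- dept_id=7: 3 matching b row(s), so 3 row(s) emitted.
Total: 38 rows.

38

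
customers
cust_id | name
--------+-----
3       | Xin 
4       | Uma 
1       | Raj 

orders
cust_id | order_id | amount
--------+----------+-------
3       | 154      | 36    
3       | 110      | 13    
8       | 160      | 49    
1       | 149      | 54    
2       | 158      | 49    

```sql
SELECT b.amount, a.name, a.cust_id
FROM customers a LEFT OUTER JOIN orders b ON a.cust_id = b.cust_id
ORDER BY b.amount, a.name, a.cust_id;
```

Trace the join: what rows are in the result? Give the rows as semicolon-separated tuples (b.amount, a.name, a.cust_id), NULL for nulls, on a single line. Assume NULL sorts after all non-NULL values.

(13, Xin, 3); (36, Xin, 3); (54, Raj, 1); (NULL, Uma, 4)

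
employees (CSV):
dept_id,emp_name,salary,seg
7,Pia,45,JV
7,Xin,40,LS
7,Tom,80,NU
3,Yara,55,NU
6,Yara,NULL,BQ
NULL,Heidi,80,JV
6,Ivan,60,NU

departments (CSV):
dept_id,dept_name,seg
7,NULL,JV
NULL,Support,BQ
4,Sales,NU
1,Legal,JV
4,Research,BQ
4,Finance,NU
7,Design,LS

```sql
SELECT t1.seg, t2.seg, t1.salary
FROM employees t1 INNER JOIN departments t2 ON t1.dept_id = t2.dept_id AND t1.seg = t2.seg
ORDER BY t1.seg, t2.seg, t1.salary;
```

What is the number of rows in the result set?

2

INNER JOIN keeps only pairs where the ON condition holds.
Matching on t1.dept_id = t2.dept_id AND t1.seg = t2.seg. A NULL in a compared column never satisfies the condition.
- dept_id=7, seg=JV: 1 matching t2 row(s), so 1 row(s) emitted.
- dept_id=7, seg=LS: 1 matching t2 row(s), so 1 row(s) emitted.
- dept_id=7, seg=NU: no matching t2 row, dropped.
- dept_id=3, seg=NU: no matching t2 row, dropped.
- dept_id=6, seg=BQ: no matching t2 row, dropped.
- dept_id=NULL, seg=JV: no matching t2 row, dropped.
- dept_id=6, seg=NU: no matching t2 row, dropped.
Total: 2 rows.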